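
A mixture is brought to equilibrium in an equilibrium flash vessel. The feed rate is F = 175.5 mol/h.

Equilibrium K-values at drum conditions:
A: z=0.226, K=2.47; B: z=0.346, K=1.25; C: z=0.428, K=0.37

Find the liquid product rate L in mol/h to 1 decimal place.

L = 130.2 mol/h

Material balance + equilibrium reduce to Σ zᵢ(Kᵢ−1)/(1+V/F(Kᵢ−1)) = 0.
Feasibility: ΣzᵢKᵢ = 1.149, Σzᵢ/Kᵢ = 1.525 — both > 1, two phases present.
Newton iteration, V/F⁰ = 0.34:
  V/F = 0.340: g = -0.0419, g' = -0.511 → V/F = 0.258
Converged at V/F = 0.258.
Then V = V/F·F = 0.2583·175.5 = 45.3 mol/h and L = F − V = 130.2 mol/h.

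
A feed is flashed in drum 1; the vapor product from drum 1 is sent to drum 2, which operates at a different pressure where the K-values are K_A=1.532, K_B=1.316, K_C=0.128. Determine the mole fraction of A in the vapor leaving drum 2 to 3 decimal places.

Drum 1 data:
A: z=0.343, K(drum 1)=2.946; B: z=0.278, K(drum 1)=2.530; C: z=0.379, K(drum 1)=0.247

Drum 1:
Rachford–Rice: g(ψ₁) = Σ zᵢ(Kᵢ−1)/(1+ψ₁(Kᵢ−1)) = 0.
g(0) = ΣzᵢKᵢ − 1 = 0.807 and g(1) = 1 − Σzᵢ/Kᵢ = -0.761, so a root lies in (0, 1).
Newton iteration, ψ₁⁰ = 0.5:
  ψ₁ = 0.500: g = 0.1216, g' = -1.095 → ψ₁ = 0.611
  ψ₁ = 0.611: g = -0.0038, g' = -1.182 → ψ₁ = 0.608
Converged at ψ₁ = 0.608.
Drum-1 compositions:
  A: x = 0.157, y = 0.463
  B: x = 0.144, y = 0.364
  C: x = 0.699, y = 0.173
Drum-2 feed = drum-1 vapor: z₂ = (0.4629, 0.3644, 0.1726).
Drum 2:
Rachford–Rice: g(ψ₂) = Σ zᵢ(Kᵢ−1)/(1+ψ₂(Kᵢ−1)) = 0.
Check two-phase: ΣzᵢKᵢ = 1.211 > 1 and Σzᵢ/Kᵢ = 1.928 > 1, so g(0) = 0.211 > 0 and g(1) = -0.928 < 0.
Iterate (Newton) starting at ψ₂ = 0.49:
  ψ₂ = 0.490: g = 0.0323, g' = -0.510 → ψ₂ = 0.553
  ψ₂ = 0.553: g = -0.0025, g' = -0.595 → ψ₂ = 0.549
Converged at ψ₂ = 0.549.
  A: x = 0.358, y = 0.549
  B: x = 0.311, y = 0.409
  C: x = 0.331, y = 0.042

y_A (drum 2) = 0.549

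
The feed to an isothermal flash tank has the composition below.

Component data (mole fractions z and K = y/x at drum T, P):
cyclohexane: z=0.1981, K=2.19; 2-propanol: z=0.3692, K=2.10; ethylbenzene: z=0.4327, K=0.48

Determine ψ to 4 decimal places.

ψ = 0.7083

Rachford–Rice: g(ψ) = Σ zᵢ(Kᵢ−1)/(1+ψ(Kᵢ−1)) = 0.
Check two-phase: ΣzᵢKᵢ = 1.4169 > 1 and Σzᵢ/Kᵢ = 1.1677 > 1, so g(0) = 0.4169 > 0 and g(1) = -0.1677 < 0.
Newton–Raphson from ψ = 0.44:
  ψ = 0.4400: g = 0.13663, g' = -0.5204 → ψ = 0.7025
  ψ = 0.7025: g = 0.00296, g' = -0.5158 → ψ = 0.7083
Converged at ψ = 0.7083.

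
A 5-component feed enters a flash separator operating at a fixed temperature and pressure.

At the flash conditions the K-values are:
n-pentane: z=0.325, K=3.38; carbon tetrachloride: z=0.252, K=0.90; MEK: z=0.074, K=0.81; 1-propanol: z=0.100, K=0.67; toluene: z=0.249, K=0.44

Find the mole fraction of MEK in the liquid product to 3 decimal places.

x_MEK = 0.084

Newton iteration, β⁰ = 0.5:
  β = 0.500: g = 0.0779, g' = -0.556 → β = 0.640
  β = 0.640: g = 0.0044, g' = -0.503 → β = 0.649
Converged at β = 0.649.
Compositions from xᵢ = zᵢ/(1+β(Kᵢ−1)), yᵢ = Kᵢxᵢ:
  n-pentane: x = 0.128, y = 0.432
  carbon tetrachloride: x = 0.269, y = 0.243
  MEK: x = 0.084, y = 0.068
  1-propanol: x = 0.127, y = 0.085
  toluene: x = 0.391, y = 0.172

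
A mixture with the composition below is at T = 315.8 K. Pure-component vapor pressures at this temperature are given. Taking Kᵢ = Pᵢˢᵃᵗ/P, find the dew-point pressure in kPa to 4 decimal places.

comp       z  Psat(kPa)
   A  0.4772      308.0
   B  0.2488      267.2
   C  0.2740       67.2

Pdew = 152.4886 kPa

At the dew point ψ → 1, so Σzᵢ/Kᵢ = 1 with Kᵢ = Pᵢˢᵃᵗ/P ⇒ 1/P = Σzᵢ/Pᵢˢᵃᵗ.
1/P = 0.4772/308.0 + 0.2488/267.2 + 0.2740/67.2 = 0.0065579 ⇒ P = 152.4886 kPa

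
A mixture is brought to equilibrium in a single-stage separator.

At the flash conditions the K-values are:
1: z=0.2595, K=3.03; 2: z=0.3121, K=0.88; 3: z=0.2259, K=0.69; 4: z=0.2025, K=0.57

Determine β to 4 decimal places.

β = 0.5809

Rachford–Rice: g(β) = Σ zᵢ(Kᵢ−1)/(1+β(Kᵢ−1)) = 0.
Check two-phase: ΣzᵢKᵢ = 1.3322 > 1 and Σzᵢ/Kᵢ = 1.1230 > 1, so g(0) = 0.3322 > 0 and g(1) = -0.1230 < 0.
Newton–Raphson from β = 0.49:
  β = 0.4900: g = 0.03141, g' = -0.3641 → β = 0.5763
  β = 0.5763: g = 0.00153, g' = -0.3307 → β = 0.5809
Converged at β = 0.5809.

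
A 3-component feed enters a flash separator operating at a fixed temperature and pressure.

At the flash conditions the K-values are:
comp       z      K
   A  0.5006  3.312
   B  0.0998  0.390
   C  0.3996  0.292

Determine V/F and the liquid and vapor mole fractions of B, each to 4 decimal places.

V/F = 0.5100, x_B = 0.1449, y_B = 0.0565

Rachford–Rice: g(V/F) = Σ zᵢ(Kᵢ−1)/(1+V/F(Kᵢ−1)) = 0.
Feasibility: ΣzᵢKᵢ = 1.8136, Σzᵢ/Kᵢ = 1.7755 — both > 1, two phases present.
Newton–Raphson from V/F = 0.34:
  V/F = 0.3400: g = 0.19858, g' = -1.2454 → V/F = 0.4995
  V/F = 0.4995: g = 0.01189, g' = -1.1326 → V/F = 0.5100
Converged at V/F = 0.5100.
Compositions from xᵢ = zᵢ/(1+V/F(Kᵢ−1)), yᵢ = Kᵢxᵢ:
  A: x = 0.2297, y = 0.7609
  B: x = 0.1449, y = 0.0565
  C: x = 0.6254, y = 0.1826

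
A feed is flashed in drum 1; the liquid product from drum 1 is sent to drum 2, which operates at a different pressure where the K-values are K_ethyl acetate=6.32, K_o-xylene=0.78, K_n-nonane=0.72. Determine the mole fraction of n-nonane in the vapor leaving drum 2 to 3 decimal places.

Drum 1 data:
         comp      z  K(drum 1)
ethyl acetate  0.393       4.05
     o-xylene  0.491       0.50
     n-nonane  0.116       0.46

y_n-nonane (drum 2) = 0.139

Drum 1:
Rachford–Rice: g(ψ₁) = Σ zᵢ(Kᵢ−1)/(1+ψ₁(Kᵢ−1)) = 0.
Feasibility: ΣzᵢKᵢ = 1.891, Σzᵢ/Kᵢ = 1.331 — both > 1, two phases present.
Newton–Raphson from ψ₁ = 0.4:
  ψ₁ = 0.400: g = 0.1532, g' = -0.989 → ψ₁ = 0.555
  ψ₁ = 0.555: g = 0.0160, g' = -0.808 → ψ₁ = 0.575
Converged at ψ₁ = 0.575.
Drum-1 compositions:
  ethyl acetate: x = 0.143, y = 0.578
  o-xylene: x = 0.689, y = 0.345
  n-nonane: x = 0.168, y = 0.077
Drum-2 feed = drum-1 liquid: z₂ = (0.1427, 0.6890, 0.1682).
Drum 2:
Material balance + equilibrium reduce to Σ zᵢ(Kᵢ−1)/(1+ψ₂(Kᵢ−1)) = 0.
Feasibility: ΣzᵢKᵢ = 1.561, Σzᵢ/Kᵢ = 1.140 — both > 1, two phases present.
Newton iteration, ψ₂⁰ = 0.5:
  ψ₂ = 0.500: g = -0.0176, g' = -0.362 → ψ₂ = 0.451
  ψ₂ = 0.451: g = 0.0011, g' = -0.408 → ψ₂ = 0.454
Converged at ψ₂ = 0.454.
  ethyl acetate: x = 0.042, y = 0.264
  o-xylene: x = 0.765, y = 0.597
  n-nonane: x = 0.193, y = 0.139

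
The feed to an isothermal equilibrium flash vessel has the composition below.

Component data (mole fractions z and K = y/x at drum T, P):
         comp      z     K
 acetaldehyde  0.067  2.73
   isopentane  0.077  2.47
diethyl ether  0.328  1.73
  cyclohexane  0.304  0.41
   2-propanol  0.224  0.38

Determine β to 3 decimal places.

β = 0.235

Material balance + equilibrium reduce to Σ zᵢ(Kᵢ−1)/(1+β(Kᵢ−1)) = 0.
Check two-phase: ΣzᵢKᵢ = 1.150 > 1 and Σzᵢ/Kᵢ = 1.576 > 1, so g(0) = 0.150 > 0 and g(1) = -0.576 < 0.
Newton iteration, β⁰ = 0.57:
  β = 0.570: g = -0.1960, g' = -0.633 → β = 0.261
  β = 0.261: g = -0.0147, g' = -0.576 → β = 0.235
Converged at β = 0.235.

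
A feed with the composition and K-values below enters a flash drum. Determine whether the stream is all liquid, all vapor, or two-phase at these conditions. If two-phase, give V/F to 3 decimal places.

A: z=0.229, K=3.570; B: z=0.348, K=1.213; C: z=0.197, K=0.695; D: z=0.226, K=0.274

ΣzᵢKᵢ = 1.438; Σzᵢ/Kᵢ = 1.459.
Both exceed 1, so a two-phase solution exists.
Material balance + equilibrium reduce to Σ zᵢ(Kᵢ−1)/(1+ψ(Kᵢ−1)) = 0.
Newton iteration, ψ⁰ = 0.5:
  ψ = 0.500: g = -0.0039, g' = -0.622 → ψ = 0.494
Converged at ψ = 0.494.

two-phase, V/F = 0.494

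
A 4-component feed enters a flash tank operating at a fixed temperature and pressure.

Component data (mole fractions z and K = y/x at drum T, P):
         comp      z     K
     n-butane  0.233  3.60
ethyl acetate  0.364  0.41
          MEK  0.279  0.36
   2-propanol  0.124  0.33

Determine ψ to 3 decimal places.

ψ = 0.080

Let ψ = V/F and solve Σ zᵢ(Kᵢ−1)/(1+ψ(Kᵢ−1)) = 0.
Check two-phase: ΣzᵢKᵢ = 1.129 > 1 and Σzᵢ/Kᵢ = 2.103 > 1, so g(0) = 0.129 > 0 and g(1) = -1.103 < 0.
Iterate (Newton) starting at ψ = 0.65:
  ψ = 0.650: g = -0.5761, g' = -1.061 → ψ = 0.107
  ψ = 0.107: g = -0.0364, g' = -1.305 → ψ = 0.079
  ψ = 0.079: g = 0.0014, g' = -1.412 → ψ = 0.080
Converged at ψ = 0.080.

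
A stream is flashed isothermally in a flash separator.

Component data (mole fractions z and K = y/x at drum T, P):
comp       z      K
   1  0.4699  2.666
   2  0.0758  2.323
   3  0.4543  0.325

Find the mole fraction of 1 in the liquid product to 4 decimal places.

x_1 = 0.2502

Iterate (Newton) starting at ψ = 0.5:
  ψ = 0.5000: g = 0.02457, g' = -0.9078 → ψ = 0.5271
  ψ = 0.5271: g = -0.00008, g' = -0.9145 → ψ = 0.5270
Converged at ψ = 0.5270.
Compositions from xᵢ = zᵢ/(1+ψ(Kᵢ−1)), yᵢ = Kᵢxᵢ:
  1: x = 0.2502, y = 0.6671
  2: x = 0.0447, y = 0.1037
  3: x = 0.7051, y = 0.2292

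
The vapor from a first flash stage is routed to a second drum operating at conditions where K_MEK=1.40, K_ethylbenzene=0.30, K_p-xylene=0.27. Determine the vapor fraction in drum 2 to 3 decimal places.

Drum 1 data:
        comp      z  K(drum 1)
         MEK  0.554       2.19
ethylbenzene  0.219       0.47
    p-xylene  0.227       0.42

Drum 1:
Material balance + equilibrium reduce to Σ zᵢ(Kᵢ−1)/(1+ψ₁(Kᵢ−1)) = 0.
g(0) = ΣzᵢKᵢ − 1 = 0.412 and g(1) = 1 − Σzᵢ/Kᵢ = -0.259, so a root lies in (0, 1).
Iterate (Newton) starting at ψ₁ = 0.48:
  ψ₁ = 0.480: g = 0.0815, g' = -0.575 → ψ₁ = 0.622
Converged at ψ₁ = 0.622.
Drum-1 compositions:
  MEK: x = 0.318, y = 0.697
  ethylbenzene: x = 0.327, y = 0.153
  p-xylene: x = 0.355, y = 0.149
Drum-2 feed = drum-1 vapor: z₂ = (0.6974, 0.1535, 0.1491).
Drum 2:
Material balance + equilibrium reduce to Σ zᵢ(Kᵢ−1)/(1+ψ₂(Kᵢ−1)) = 0.
Check two-phase: ΣzᵢKᵢ = 1.063 > 1 and Σzᵢ/Kᵢ = 1.562 > 1, so g(0) = 0.063 > 0 and g(1) = -0.562 < 0.
Iterate (Newton) starting at ψ₂ = 0.31:
  ψ₂ = 0.310: g = -0.0297, g' = -0.344 → ψ₂ = 0.224
  ψ₂ = 0.224: g = -0.0014, g' = -0.313 → ψ₂ = 0.219
Converged at ψ₂ = 0.219.
  MEK: x = 0.641, y = 0.898
  ethylbenzene: x = 0.181, y = 0.054
  p-xylene: x = 0.177, y = 0.048

V/F (drum 2) = 0.219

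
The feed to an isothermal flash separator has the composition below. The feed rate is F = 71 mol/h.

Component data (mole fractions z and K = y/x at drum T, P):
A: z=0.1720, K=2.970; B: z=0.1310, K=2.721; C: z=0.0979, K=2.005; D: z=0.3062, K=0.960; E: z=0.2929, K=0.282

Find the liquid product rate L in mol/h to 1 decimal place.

Rachford–Rice: g(ψ) = Σ zᵢ(Kᵢ−1)/(1+ψ(Kᵢ−1)) = 0.
Check two-phase: ΣzᵢKᵢ = 1.4401 > 1 and Σzᵢ/Kᵢ = 1.5125 > 1, so g(0) = 0.4401 > 0 and g(1) = -0.5125 < 0.
Newton iteration, ψ⁰ = 0.69:
  ψ = 0.6900: g = -0.12460, g' = -0.8291 → ψ = 0.5397
  ψ = 0.5397: g = -0.01098, g' = -0.7057 → ψ = 0.5242
  ψ = 0.5242: g = -0.00005, g' = -0.7000 → ψ = 0.5241
Converged at ψ = 0.5241.
Then V = ψ·F = 0.5241·71 = 37.2 mol/h and L = F − V = 33.8 mol/h.

L = 33.8 mol/h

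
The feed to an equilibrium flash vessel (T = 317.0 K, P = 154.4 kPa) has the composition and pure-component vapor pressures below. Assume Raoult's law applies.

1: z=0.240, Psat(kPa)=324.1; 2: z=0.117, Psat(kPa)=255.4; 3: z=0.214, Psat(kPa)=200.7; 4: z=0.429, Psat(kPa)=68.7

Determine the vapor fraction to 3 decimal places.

ψ = 0.388

Raoult's law: Kᵢ = Pᵢˢᵃᵗ/P = Pᵢˢᵃᵗ/154.4.
  K_1 = 324.1/154.4 = 2.09909, K_2 = 255.4/154.4 = 1.65415, K_3 = 200.7/154.4 = 1.29987, K_4 = 68.7/154.4 = 0.44495
Material balance + equilibrium reduce to Σ zᵢ(Kᵢ−1)/(1+ψ(Kᵢ−1)) = 0.
Check two-phase: ΣzᵢKᵢ = 1.166 > 1 and Σzᵢ/Kᵢ = 1.314 > 1, so g(0) = 0.166 > 0 and g(1) = -0.314 < 0.
Iterate (Newton) starting at ψ = 0.5:
  ψ = 0.500: g = -0.0459, g' = -0.417 → ψ = 0.390
  ψ = 0.390: g = -0.0008, g' = -0.405 → ψ = 0.388
Converged at ψ = 0.388.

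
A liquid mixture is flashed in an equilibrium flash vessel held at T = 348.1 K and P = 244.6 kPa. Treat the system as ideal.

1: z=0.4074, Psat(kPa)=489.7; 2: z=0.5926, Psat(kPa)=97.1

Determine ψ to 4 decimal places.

Raoult's law: Kᵢ = Pᵢˢᵃᵗ/P = Pᵢˢᵃᵗ/244.6.
  K_1 = 489.7/244.6 = 2.002044, K_2 = 97.1/244.6 = 0.396975
Newton iteration, ψ⁰ = 0.5:
  ψ = 0.5000: g = -0.23964, g' = -0.6232 → ψ = 0.1155
  ψ = 0.1155: g = -0.01822, g' = -0.5776 → ψ = 0.0840
  ψ = 0.0840: g = 0.00014, g' = -0.5871 → ψ = 0.0842
Converged at ψ = 0.0842.

ψ = 0.0842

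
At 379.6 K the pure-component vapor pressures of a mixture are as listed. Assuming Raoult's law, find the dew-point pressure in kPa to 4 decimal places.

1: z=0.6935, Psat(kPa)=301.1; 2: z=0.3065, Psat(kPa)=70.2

Pdew = 149.9404 kPa

At the dew point ψ → 1, so Σzᵢ/Kᵢ = 1 with Kᵢ = Pᵢˢᵃᵗ/P ⇒ 1/P = Σzᵢ/Pᵢˢᵃᵗ.
1/P = 0.6935/301.1 + 0.3065/70.2 = 0.0066693 ⇒ P = 149.9404 kPa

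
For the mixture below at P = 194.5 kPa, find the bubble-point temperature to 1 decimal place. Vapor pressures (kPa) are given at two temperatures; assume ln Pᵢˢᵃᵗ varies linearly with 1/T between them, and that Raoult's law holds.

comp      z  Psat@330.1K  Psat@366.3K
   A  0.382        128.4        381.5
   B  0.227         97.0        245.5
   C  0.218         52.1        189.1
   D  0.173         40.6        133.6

T = 355.2 K

Bubble-point temperature: ΣzᵢPᵢˢᵃᵗ(T) = P. Interpolate ln Pᵢˢᵃᵗ = aᵢ + bᵢ/T.
  T = 330.1 K: ΣzᵢPᵢˢᵃᵗ = 89.45 kPa
  T = 366.3 K: ΣzᵢPᵢˢᵃᵗ = 265.80 kPa
  T = 348.2 K: ΣzᵢPᵢˢᵃᵗ = 158.38 kPa
  T = 357.2 K: ΣzᵢPᵢˢᵃᵗ = 206.16 kPa
  T = 352.7 K: ΣzᵢPᵢˢᵃᵗ = 180.98 kPa
  T = 354.9 K: ΣzᵢPᵢˢᵃᵗ = 192.96 kPa
Interpolating between 354.9 K and 357.2 K gives T ≈ 355.2 K.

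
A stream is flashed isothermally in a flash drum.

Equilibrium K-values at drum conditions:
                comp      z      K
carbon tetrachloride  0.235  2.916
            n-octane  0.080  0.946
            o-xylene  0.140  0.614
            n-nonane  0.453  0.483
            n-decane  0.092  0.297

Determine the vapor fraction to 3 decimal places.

ψ = 0.101

Let ψ = V/F and solve Σ zᵢ(Kᵢ−1)/(1+ψ(Kᵢ−1)) = 0.
g(0) = ΣzᵢKᵢ − 1 = 0.093 and g(1) = 1 − Σzᵢ/Kᵢ = -0.641, so a root lies in (0, 1).
Newton–Raphson from ψ = 0.5:
  ψ = 0.500: g = -0.2570, g' = -0.586 → ψ = 0.061
  ψ = 0.061: g = 0.0340, g' = -0.892 → ψ = 0.099
  ψ = 0.099: g = 0.0014, g' = -0.819 → ψ = 0.101
Converged at ψ = 0.101.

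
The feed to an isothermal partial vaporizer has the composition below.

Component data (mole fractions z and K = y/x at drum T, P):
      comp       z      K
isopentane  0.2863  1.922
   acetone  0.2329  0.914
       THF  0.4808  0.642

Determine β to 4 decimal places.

β = 0.2713

Rachford–Rice: g(β) = Σ zᵢ(Kᵢ−1)/(1+β(Kᵢ−1)) = 0.
Check two-phase: ΣzᵢKᵢ = 1.0718 > 1 and Σzᵢ/Kᵢ = 1.1527 > 1, so g(0) = 0.0718 > 0 and g(1) = -0.1527 < 0.
Iterate (Newton) starting at β = 0.5:
  β = 0.5000: g = -0.04991, g' = -0.2073 → β = 0.2593
  β = 0.2593: g = 0.00282, g' = -0.2352 → β = 0.2713
Converged at β = 0.2713.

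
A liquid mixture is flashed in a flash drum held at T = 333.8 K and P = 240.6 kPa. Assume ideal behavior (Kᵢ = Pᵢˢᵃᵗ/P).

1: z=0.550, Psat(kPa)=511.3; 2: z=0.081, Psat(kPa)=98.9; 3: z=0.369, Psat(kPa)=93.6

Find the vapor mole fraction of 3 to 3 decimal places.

Raoult's law: Kᵢ = Pᵢˢᵃᵗ/P = Pᵢˢᵃᵗ/240.6.
  K_1 = 511.3/240.6 = 2.12510, K_2 = 98.9/240.6 = 0.41106, K_3 = 93.6/240.6 = 0.38903
Rachford–Rice: g(β) = Σ zᵢ(Kᵢ−1)/(1+β(Kᵢ−1)) = 0.
g(0) = ΣzᵢKᵢ − 1 = 0.346 and g(1) = 1 − Σzᵢ/Kᵢ = -0.404, so a root lies in (0, 1).
Newton–Raphson from β = 0.5:
  β = 0.500: g = 0.0038, g' = -0.627 → β = 0.506
Converged at β = 0.506.
Compositions from xᵢ = zᵢ/(1+β(Kᵢ−1)), yᵢ = Kᵢxᵢ:
  1: x = 0.350, y = 0.745
  2: x = 0.115, y = 0.047
  3: x = 0.534, y = 0.208

y_3 = 0.208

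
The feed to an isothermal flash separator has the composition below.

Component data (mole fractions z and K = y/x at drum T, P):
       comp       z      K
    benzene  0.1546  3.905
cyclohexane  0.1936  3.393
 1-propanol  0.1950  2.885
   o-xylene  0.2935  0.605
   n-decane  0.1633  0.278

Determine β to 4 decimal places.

Material balance + equilibrium reduce to Σ zᵢ(Kᵢ−1)/(1+β(Kᵢ−1)) = 0.
Feasibility: ΣzᵢKᵢ = 2.0461, Σzᵢ/Kᵢ = 1.2368 — both > 1, two phases present.
Newton–Raphson from β = 0.5:
  β = 0.5000: g = 0.25430, g' = -0.9099 → β = 0.7795
  β = 0.7795: g = 0.01096, g' = -0.9120 → β = 0.7915
  β = 0.7915: g = -0.00007, g' = -0.9242 → β = 0.7914
Converged at β = 0.7914.

β = 0.7914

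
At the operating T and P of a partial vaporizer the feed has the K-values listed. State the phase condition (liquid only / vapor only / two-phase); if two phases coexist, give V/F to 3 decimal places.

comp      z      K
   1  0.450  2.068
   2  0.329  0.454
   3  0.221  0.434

ΣzᵢKᵢ = 1.176; Σzᵢ/Kᵢ = 1.451.
Both exceed 1, so a two-phase solution exists.
Iterate (Newton) starting at ψ = 0.5:
  ψ = 0.500: g = -0.1082, g' = -0.541 → ψ = 0.300
  ψ = 0.300: g = -0.0015, g' = -0.537 → ψ = 0.297
Converged at ψ = 0.297.

two-phase, V/F = 0.297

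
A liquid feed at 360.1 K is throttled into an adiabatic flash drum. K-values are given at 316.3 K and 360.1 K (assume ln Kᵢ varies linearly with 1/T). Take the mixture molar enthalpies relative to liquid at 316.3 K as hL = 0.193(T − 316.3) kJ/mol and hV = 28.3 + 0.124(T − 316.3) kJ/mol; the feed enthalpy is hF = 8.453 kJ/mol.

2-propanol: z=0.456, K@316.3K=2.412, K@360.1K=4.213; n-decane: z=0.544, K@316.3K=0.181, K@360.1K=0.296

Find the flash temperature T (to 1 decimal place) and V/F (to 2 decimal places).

Adiabatic flash: solve Rachford–Rice at each trial T, then check hF = ψ·hV(T) + (1−ψ)·hL(T).
  T = 316.3 K: K = (2.412, 0.181), RR gives ψ = 0.172, H_out = 4.854 kJ/mol
  T = 360.1 K: K = (4.213, 0.296), RR gives ψ = 0.478, H_out = 20.547 kJ/mol
  T = 338.2 K: K = (3.246, 0.235), RR gives ψ = 0.354, H_out = 13.710 kJ/mol
  T = 327.2 K: K = (2.810, 0.207), RR gives ψ = 0.275, H_out = 9.667 kJ/mol
  T = 321.8 K: K = (2.609, 0.194), RR gives ψ = 0.228, H_out = 7.415 kJ/mol
  T = 324.5 K: K = (2.708, 0.200), RR gives ψ = 0.252, H_out = 8.569 kJ/mol
  T = 323.1 K: K = (2.656, 0.197), RR gives ψ = 0.239, H_out = 7.978 kJ/mol
Linear interpolation between T = 323.1 (H_out = 7.978) and T = 324.5 (H_out = 8.569) on hF = 8.453 gives T ≈ 324.2 K, at which ψ = 0.25.

T = 324.2 K, V/F = 0.25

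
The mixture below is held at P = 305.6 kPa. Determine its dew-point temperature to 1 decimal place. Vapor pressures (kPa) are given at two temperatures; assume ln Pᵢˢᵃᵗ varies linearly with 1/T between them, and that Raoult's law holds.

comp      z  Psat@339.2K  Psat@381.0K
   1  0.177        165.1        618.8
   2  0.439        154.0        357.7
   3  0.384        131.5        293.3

T = 373.2 K

Dew-point temperature: Σzᵢ·P/Pᵢˢᵃᵗ(T) = 1. Interpolate ln Pᵢˢᵃᵗ = aᵢ + bᵢ/T.
  T = 339.2 K: ΣzᵢP/Pᵢˢᵃᵗ = 2.0912
  T = 381.0 K: ΣzᵢP/Pᵢˢᵃᵗ = 0.8626
  T = 360.1 K: ΣzᵢP/Pᵢˢᵃᵗ = 1.3045
  T = 370.6 K: ΣzᵢP/Pᵢˢᵃᵗ = 1.0528
  T = 375.8 K: ΣzᵢP/Pᵢˢᵃᵗ = 0.9515
  T = 373.2 K: ΣzᵢP/Pᵢˢᵃᵗ = 1.0005
Interpolating between 373.2 K and 375.8 K gives T ≈ 373.2 K.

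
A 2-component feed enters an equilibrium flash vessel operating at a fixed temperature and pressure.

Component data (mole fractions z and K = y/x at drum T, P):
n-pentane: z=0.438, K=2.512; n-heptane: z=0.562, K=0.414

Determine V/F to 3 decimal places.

Material balance + equilibrium reduce to Σ zᵢ(Kᵢ−1)/(1+V/F(Kᵢ−1)) = 0.
Check two-phase: ΣzᵢKᵢ = 1.333 > 1 and Σzᵢ/Kᵢ = 1.532 > 1, so g(0) = 0.333 > 0 and g(1) = -0.532 < 0.
Binary case is linear: z₁(K₁−1)(1+V/F(K₂−1)) + z₂(K₂−1)(1+V/F(K₁−1)) = 0
⇒ V/F = [z₁(K₁−1)+z₂(K₂−1)] / [−(K₁−1)(K₂−1)] = 0.3329/0.8860 = 0.376

V/F = 0.376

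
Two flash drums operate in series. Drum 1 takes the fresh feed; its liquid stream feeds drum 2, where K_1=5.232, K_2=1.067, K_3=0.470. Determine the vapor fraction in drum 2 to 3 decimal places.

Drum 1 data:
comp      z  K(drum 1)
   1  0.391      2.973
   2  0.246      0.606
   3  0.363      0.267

V/F (drum 2) = 0.487

Drum 1:
Let ψ₁ = V/F and solve Σ zᵢ(Kᵢ−1)/(1+ψ₁(Kᵢ−1)) = 0.
Check two-phase: ΣzᵢKᵢ = 1.408 > 1 and Σzᵢ/Kᵢ = 1.897 > 1, so g(0) = 0.408 > 0 and g(1) = -0.897 < 0.
Newton iteration, ψ₁⁰ = 0.5:
  ψ₁ = 0.500: g = -0.1524, g' = -0.931 → ψ₁ = 0.336
  ψ₁ = 0.336: g = -0.0011, g' = -0.944 → ψ₁ = 0.335
Converged at ψ₁ = 0.335.
Drum-1 compositions:
  1: x = 0.235, y = 0.700
  2: x = 0.283, y = 0.172
  3: x = 0.481, y = 0.128
Drum-2 feed = drum-1 liquid: z₂ = (0.2354, 0.2834, 0.4812).
Drum 2:
Rachford–Rice: g(ψ₂) = Σ zᵢ(Kᵢ−1)/(1+ψ₂(Kᵢ−1)) = 0.
Feasibility: ΣzᵢKᵢ = 1.760, Σzᵢ/Kᵢ = 1.334 — both > 1, two phases present.
Iterate (Newton) starting at ψ₂ = 0.5:
  ψ₂ = 0.500: g = -0.0089, g' = -0.686 → ψ₂ = 0.487
Converged at ψ₂ = 0.487.
  1: x = 0.077, y = 0.402
  2: x = 0.274, y = 0.293
  3: x = 0.649, y = 0.305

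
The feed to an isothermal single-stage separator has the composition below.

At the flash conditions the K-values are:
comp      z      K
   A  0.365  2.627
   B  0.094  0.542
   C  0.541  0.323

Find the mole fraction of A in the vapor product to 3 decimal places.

y_A = 0.746

Material balance + equilibrium reduce to Σ zᵢ(Kᵢ−1)/(1+β(Kᵢ−1)) = 0.
g(0) = ΣzᵢKᵢ − 1 = 0.185 and g(1) = 1 − Σzᵢ/Kᵢ = -0.987, so a root lies in (0, 1).
Newton iteration, β⁰ = 0.35:
  β = 0.350: g = -0.1529, g' = -0.846 → β = 0.169
  β = 0.169: g = 0.0053, g' = -0.933 → β = 0.175
Converged at β = 0.175.
Compositions from xᵢ = zᵢ/(1+β(Kᵢ−1)), yᵢ = Kᵢxᵢ:
  A: x = 0.284, y = 0.746
  B: x = 0.102, y = 0.055
  C: x = 0.614, y = 0.198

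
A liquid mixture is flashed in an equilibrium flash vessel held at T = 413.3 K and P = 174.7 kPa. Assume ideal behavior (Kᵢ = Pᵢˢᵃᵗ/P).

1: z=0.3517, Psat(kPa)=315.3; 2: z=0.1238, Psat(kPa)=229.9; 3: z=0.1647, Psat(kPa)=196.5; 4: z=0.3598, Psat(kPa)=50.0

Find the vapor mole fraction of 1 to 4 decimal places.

Raoult's law: Kᵢ = Pᵢˢᵃᵗ/P = Pᵢˢᵃᵗ/174.7.
  K_1 = 315.3/174.7 = 1.804808, K_2 = 229.9/174.7 = 1.315970, K_3 = 196.5/174.7 = 1.124785, K_4 = 50.0/174.7 = 0.286205
Material balance + equilibrium reduce to Σ zᵢ(Kᵢ−1)/(1+ψ(Kᵢ−1)) = 0.
Check two-phase: ΣzᵢKᵢ = 1.0859 > 1 and Σzᵢ/Kᵢ = 1.6925 > 1, so g(0) = 0.0859 > 0 and g(1) = -0.6925 < 0.
Newton–Raphson from ψ = 0.5:
  ψ = 0.5000: g = -0.14439, g' = -0.5706 → ψ = 0.2469
  ψ = 0.2469: g = -0.01943, g' = -0.4417 → ψ = 0.2030
  ψ = 0.2030: g = -0.00022, g' = -0.4324 → ψ = 0.2024
Converged at ψ = 0.2024.
Compositions from xᵢ = zᵢ/(1+ψ(Kᵢ−1)), yᵢ = Kᵢxᵢ:
  1: x = 0.3024, y = 0.5458
  2: x = 0.1164, y = 0.1531
  3: x = 0.1606, y = 0.1807
  4: x = 0.4206, y = 0.1204

y_1 = 0.5458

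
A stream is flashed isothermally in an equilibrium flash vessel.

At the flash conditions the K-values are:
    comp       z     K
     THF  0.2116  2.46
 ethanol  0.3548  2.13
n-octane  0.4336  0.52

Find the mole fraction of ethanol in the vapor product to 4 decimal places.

Iterate (Newton) starting at V/F = 0.59:
  V/F = 0.5900: g = 0.11616, g' = -0.4877 → V/F = 0.8282
  V/F = 0.8282: g = 0.00149, g' = -0.4885 → V/F = 0.8312
Converged at V/F = 0.8312.
Compositions from xᵢ = zᵢ/(1+V/F(Kᵢ−1)), yᵢ = Kᵢxᵢ:
  THF: x = 0.0956, y = 0.2352
  ethanol: x = 0.1830, y = 0.3897
  n-octane: x = 0.7215, y = 0.3752

y_ethanol = 0.3897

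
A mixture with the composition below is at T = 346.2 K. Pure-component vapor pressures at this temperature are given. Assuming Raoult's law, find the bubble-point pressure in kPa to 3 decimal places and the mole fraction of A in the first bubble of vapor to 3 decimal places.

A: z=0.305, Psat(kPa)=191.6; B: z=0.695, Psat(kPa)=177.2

Pbub = 181.592 kPa, y_A = 0.322

At the bubble point ψ → 0, so ΣzᵢKᵢ = 1 with Kᵢ = Pᵢˢᵃᵗ/P ⇒ P = ΣzᵢPᵢˢᵃᵗ.
P = 0.305·191.6 + 0.695·177.2 = 181.592 kPa
yᵢ = zᵢPᵢˢᵃᵗ/P ⇒ y_A = 0.305·191.6/181.592 = 0.322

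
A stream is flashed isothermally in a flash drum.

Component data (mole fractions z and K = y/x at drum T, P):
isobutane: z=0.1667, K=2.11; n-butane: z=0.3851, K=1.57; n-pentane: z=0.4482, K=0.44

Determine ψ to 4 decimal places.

Iterate (Newton) starting at ψ = 0.5:
  ψ = 0.5000: g = -0.05878, g' = -0.4318 → ψ = 0.3639
  ψ = 0.3639: g = -0.00163, g' = -0.4117 → ψ = 0.3599
Converged at ψ = 0.3599.

ψ = 0.3599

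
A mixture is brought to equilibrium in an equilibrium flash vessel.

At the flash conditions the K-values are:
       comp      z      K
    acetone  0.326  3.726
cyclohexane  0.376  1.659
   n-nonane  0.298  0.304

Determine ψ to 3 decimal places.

ψ = 0.774

Iterate (Newton) starting at ψ = 0.5:
  ψ = 0.500: g = 0.2443, g' = -0.866 → ψ = 0.782
  ψ = 0.782: g = -0.0080, g' = -1.014 → ψ = 0.774
Converged at ψ = 0.774.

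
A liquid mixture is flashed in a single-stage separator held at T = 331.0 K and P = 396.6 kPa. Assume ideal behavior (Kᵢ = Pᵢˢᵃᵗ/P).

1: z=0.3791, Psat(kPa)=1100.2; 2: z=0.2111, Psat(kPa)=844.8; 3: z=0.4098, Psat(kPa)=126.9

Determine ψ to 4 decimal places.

ψ = 0.5969

Raoult's law: Kᵢ = Pᵢˢᵃᵗ/P = Pᵢˢᵃᵗ/396.6.
  K_1 = 1100.2/396.6 = 2.774080, K_2 = 844.8/396.6 = 2.130106, K_3 = 126.9/396.6 = 0.319970
Newton–Raphson from ψ = 0.66:
  ψ = 0.6600: g = -0.05915, g' = -0.9654 → ψ = 0.5987
  ψ = 0.5987: g = -0.00164, g' = -0.9157 → ψ = 0.5969
Converged at ψ = 0.5969.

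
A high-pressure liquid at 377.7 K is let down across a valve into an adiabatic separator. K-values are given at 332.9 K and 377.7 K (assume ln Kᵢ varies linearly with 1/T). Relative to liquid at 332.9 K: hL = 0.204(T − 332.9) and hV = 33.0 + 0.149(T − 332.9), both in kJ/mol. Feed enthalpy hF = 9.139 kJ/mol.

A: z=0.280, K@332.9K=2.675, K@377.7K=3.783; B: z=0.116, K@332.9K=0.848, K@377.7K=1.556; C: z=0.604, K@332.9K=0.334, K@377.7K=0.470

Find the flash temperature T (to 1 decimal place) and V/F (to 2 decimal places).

Adiabatic flash: solve Rachford–Rice at each trial T, then check hF = ψ·hV(T) + (1−ψ)·hL(T).
  T = 332.9 K: K = (2.675, 0.848, 0.334), RR gives ψ = 0.049, H_out = 1.611 kJ/mol
  T = 377.7 K: K = (3.783, 1.556, 0.470), RR gives ψ = 0.420, H_out = 21.956 kJ/mol
  T = 355.3 K: K = (3.216, 1.171, 0.400), RR gives ψ = 0.241, H_out = 12.235 kJ/mol
  T = 344.1 K: K = (2.942, 1.002, 0.367), RR gives ψ = 0.149, H_out = 7.097 kJ/mol
  T = 349.7 K: K = (3.078, 1.084, 0.384), RR gives ψ = 0.196, H_out = 9.700 kJ/mol
  T = 346.9 K: K = (3.010, 1.043, 0.375), RR gives ψ = 0.172, H_out = 8.408 kJ/mol
  T = 348.3 K: K = (3.044, 1.063, 0.379), RR gives ψ = 0.184, H_out = 9.056 kJ/mol
Linear interpolation between T = 348.3 (H_out = 9.056) and T = 349.7 (H_out = 9.700) on hF = 9.139 gives T ≈ 348.5 K, at which ψ = 0.19.

T = 348.5 K, V/F = 0.19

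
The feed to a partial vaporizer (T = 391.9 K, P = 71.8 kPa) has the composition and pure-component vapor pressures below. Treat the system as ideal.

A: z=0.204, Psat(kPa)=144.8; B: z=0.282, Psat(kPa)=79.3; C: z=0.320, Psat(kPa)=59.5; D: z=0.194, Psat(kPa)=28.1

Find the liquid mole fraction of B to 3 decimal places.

Raoult's law: Kᵢ = Pᵢˢᵃᵗ/P = Pᵢˢᵃᵗ/71.8.
  K_A = 144.8/71.8 = 2.01671, K_B = 79.3/71.8 = 1.10446, K_C = 59.5/71.8 = 0.82869, K_D = 28.1/71.8 = 0.39136
Material balance + equilibrium reduce to Σ zᵢ(Kᵢ−1)/(1+ψ(Kᵢ−1)) = 0.
Feasibility: ΣzᵢKᵢ = 1.064, Σzᵢ/Kᵢ = 1.238 — both > 1, two phases present.
Iterate (Newton) starting at ψ = 0.5:
  ψ = 0.500: g = -0.0642, g' = -0.255 → ψ = 0.249
  ψ = 0.249: g = -0.0021, g' = -0.247 → ψ = 0.240
Converged at ψ = 0.240.
Compositions from xᵢ = zᵢ/(1+ψ(Kᵢ−1)), yᵢ = Kᵢxᵢ:
  A: x = 0.164, y = 0.331
  B: x = 0.275, y = 0.304
  C: x = 0.334, y = 0.277
  D: x = 0.227, y = 0.089

x_B = 0.275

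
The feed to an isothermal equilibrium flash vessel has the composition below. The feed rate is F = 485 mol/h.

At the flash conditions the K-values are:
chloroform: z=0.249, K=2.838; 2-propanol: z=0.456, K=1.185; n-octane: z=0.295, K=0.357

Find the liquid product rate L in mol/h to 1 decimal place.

Rachford–Rice: g(V/F) = Σ zᵢ(Kᵢ−1)/(1+V/F(Kᵢ−1)) = 0.
g(0) = ΣzᵢKᵢ − 1 = 0.352 and g(1) = 1 − Σzᵢ/Kᵢ = -0.299, so a root lies in (0, 1).
Iterate (Newton) starting at V/F = 0.33:
  V/F = 0.330: g = 0.1236, g' = -0.536 → V/F = 0.560
  V/F = 0.560: g = 0.0053, g' = -0.515 → V/F = 0.571
Converged at V/F = 0.571.
Then V = V/F·F = 0.5708·485 = 276.8 mol/h and L = F − V = 208.2 mol/h.

L = 208.2 mol/h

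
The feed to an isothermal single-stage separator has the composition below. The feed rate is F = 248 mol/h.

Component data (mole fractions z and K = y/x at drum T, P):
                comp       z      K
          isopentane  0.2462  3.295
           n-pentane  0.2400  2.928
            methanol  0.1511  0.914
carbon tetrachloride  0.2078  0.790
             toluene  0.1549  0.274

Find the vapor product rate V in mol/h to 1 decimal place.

V = 212.5 mol/h

Iterate (Newton) starting at β = 0.5:
  β = 0.5000: g = 0.25983, g' = -0.7263 → β = 0.8577
  β = 0.8577: g = -0.00061, g' = -0.8623 → β = 0.8570
Converged at β = 0.8570.
Then V = β·F = 0.8570·248 = 212.5 mol/h and L = F − V = 35.5 mol/h.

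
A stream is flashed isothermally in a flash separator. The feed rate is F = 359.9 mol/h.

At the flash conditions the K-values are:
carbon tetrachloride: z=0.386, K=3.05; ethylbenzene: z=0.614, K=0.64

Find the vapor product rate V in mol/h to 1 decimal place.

V = 278.1 mol/h

Binary case is linear: z₁(K₁−1)(1+β(K₂−1)) + z₂(K₂−1)(1+β(K₁−1)) = 0
⇒ β = [z₁(K₁−1)+z₂(K₂−1)] / [−(K₁−1)(K₂−1)] = 0.5703/0.7380 = 0.773
Then V = β·F = 0.7727·359.9 = 278.1 mol/h and L = F − V = 81.8 mol/h.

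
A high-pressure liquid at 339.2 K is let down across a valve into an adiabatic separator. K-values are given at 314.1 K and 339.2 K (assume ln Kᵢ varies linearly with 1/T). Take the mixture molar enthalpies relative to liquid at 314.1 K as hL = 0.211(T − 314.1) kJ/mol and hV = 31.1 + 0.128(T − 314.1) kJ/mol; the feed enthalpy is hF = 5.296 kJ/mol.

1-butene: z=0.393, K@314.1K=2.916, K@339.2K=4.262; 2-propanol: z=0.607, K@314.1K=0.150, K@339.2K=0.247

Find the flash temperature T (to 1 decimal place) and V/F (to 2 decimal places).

Adiabatic flash: solve Rachford–Rice at each trial T, then check hF = ψ·hV(T) + (1−ψ)·hL(T).
  T = 314.1 K: K = (2.916, 0.150), RR gives ψ = 0.146, H_out = 4.527 kJ/mol
  T = 339.2 K: K = (4.262, 0.247), RR gives ψ = 0.336, H_out = 15.041 kJ/mol
  T = 326.6 K: K = (3.548, 0.194), RR gives ψ = 0.249, H_out = 10.138 kJ/mol
  T = 320.4 K: K = (3.225, 0.171), RR gives ψ = 0.201, H_out = 7.489 kJ/mol
  T = 317.2 K: K = (3.066, 0.160), RR gives ψ = 0.174, H_out = 6.026 kJ/mol
  T = 315.6 K: K = (2.988, 0.155), RR gives ψ = 0.160, H_out = 5.263 kJ/mol
Linear interpolation between T = 315.6 (H_out = 5.263) and T = 317.2 (H_out = 6.026) on hF = 5.296 gives T ≈ 315.7 K, at which ψ = 0.16.

T = 315.7 K, V/F = 0.16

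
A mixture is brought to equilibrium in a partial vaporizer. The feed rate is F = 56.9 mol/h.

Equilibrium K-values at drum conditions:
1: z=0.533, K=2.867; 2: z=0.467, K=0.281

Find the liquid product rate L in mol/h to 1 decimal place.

Rachford–Rice: g(V/F) = Σ zᵢ(Kᵢ−1)/(1+V/F(Kᵢ−1)) = 0.
g(0) = ΣzᵢKᵢ − 1 = 0.659 and g(1) = 1 − Σzᵢ/Kᵢ = -0.848, so a root lies in (0, 1).
Binary case is linear: z₁(K₁−1)(1+V/F(K₂−1)) + z₂(K₂−1)(1+V/F(K₁−1)) = 0
⇒ V/F = [z₁(K₁−1)+z₂(K₂−1)] / [−(K₁−1)(K₂−1)] = 0.6593/1.3424 = 0.491
Then V = V/F·F = 0.4912·56.9 = 27.9 mol/h and L = F − V = 29.0 mol/h.

L = 29.0 mol/h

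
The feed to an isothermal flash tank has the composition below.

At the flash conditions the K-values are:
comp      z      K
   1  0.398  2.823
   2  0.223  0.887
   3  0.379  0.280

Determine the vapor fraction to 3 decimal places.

Let ψ = V/F and solve Σ zᵢ(Kᵢ−1)/(1+ψ(Kᵢ−1)) = 0.
Feasibility: ΣzᵢKᵢ = 1.427, Σzᵢ/Kᵢ = 1.746 — both > 1, two phases present.
Iterate (Newton) starting at ψ = 0.43:
  ψ = 0.430: g = -0.0150, g' = -0.831 → ψ = 0.412
Converged at ψ = 0.412.

ψ = 0.412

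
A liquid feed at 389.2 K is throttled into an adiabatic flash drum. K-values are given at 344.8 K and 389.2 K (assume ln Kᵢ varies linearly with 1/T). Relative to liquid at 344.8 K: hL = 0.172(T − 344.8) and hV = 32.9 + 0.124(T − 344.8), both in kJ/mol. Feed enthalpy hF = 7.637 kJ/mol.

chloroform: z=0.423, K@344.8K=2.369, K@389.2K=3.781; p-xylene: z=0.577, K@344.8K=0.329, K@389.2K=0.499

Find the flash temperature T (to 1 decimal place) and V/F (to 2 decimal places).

Adiabatic flash: solve Rachford–Rice at each trial T, then check hF = ψ·hV(T) + (1−ψ)·hL(T).
  T = 344.8 K: K = (2.369, 0.329), RR gives ψ = 0.209, H_out = 6.874 kJ/mol
  T = 389.2 K: K = (3.781, 0.499), RR gives ψ = 0.637, H_out = 27.231 kJ/mol
  T = 367.0 K: K = (3.035, 0.410), RR gives ψ = 0.434, H_out = 17.630 kJ/mol
  T = 355.9 K: K = (2.692, 0.369), RR gives ψ = 0.329, H_out = 12.558 kJ/mol
  T = 350.4 K: K = (2.529, 0.349), RR gives ψ = 0.272, H_out = 9.847 kJ/mol
  T = 347.6 K: K = (2.449, 0.339), RR gives ψ = 0.241, H_out = 8.392 kJ/mol
  T = 346.2 K: K = (2.409, 0.334), RR gives ψ = 0.225, H_out = 7.641 kJ/mol
Linear interpolation between T = 344.8 (H_out = 6.874) and T = 346.2 (H_out = 7.641) on hF = 7.637 gives T ≈ 346.2 K, at which ψ = 0.23.

T = 346.2 K, V/F = 0.23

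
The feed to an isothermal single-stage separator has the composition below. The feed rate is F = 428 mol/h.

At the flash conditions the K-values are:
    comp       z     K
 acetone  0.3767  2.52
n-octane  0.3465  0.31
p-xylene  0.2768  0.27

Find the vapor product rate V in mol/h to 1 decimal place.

V = 52.3 mol/h

Rachford–Rice: g(V/F) = Σ zᵢ(Kᵢ−1)/(1+V/F(Kᵢ−1)) = 0.
Feasibility: ΣzᵢKᵢ = 1.1314, Σzᵢ/Kᵢ = 2.2924 — both > 1, two phases present.
Newton iteration, V/F⁰ = 0.68:
  V/F = 0.6800: g = -0.57010, g' = -1.3776 → V/F = 0.2662
  V/F = 0.2662: g = -0.13600, g' = -0.9159 → V/F = 0.1177
  V/F = 0.1177: g = 0.00444, g' = -0.9982 → V/F = 0.1221
Converged at V/F = 0.1221.
Then V = V/F·F = 0.1221·428 = 52.3 mol/h and L = F − V = 375.7 mol/h.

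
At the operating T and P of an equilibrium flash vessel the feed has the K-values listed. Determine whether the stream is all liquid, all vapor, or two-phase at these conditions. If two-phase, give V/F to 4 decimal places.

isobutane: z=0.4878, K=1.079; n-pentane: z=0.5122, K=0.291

all liquid

ΣzᵢKᵢ = 0.6754; Σzᵢ/Kᵢ = 2.2122.
Since ΣzᵢKᵢ < 1 the mixture is below its bubble point — single liquid phase.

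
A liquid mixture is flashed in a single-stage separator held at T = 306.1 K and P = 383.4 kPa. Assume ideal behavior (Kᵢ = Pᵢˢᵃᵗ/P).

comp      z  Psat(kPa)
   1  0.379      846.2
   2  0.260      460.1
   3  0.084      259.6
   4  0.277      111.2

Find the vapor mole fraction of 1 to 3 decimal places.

Raoult's law: Kᵢ = Pᵢˢᵃᵗ/P = Pᵢˢᵃᵗ/383.4.
  K_1 = 846.2/383.4 = 2.20709, K_2 = 460.1/383.4 = 1.20005, K_3 = 259.6/383.4 = 0.67710, K_4 = 111.2/383.4 = 0.29004
Rachford–Rice: g(V/F) = Σ zᵢ(Kᵢ−1)/(1+V/F(Kᵢ−1)) = 0.
g(0) = ΣzᵢKᵢ − 1 = 0.286 and g(1) = 1 − Σzᵢ/Kᵢ = -0.467, so a root lies in (0, 1).
Iterate (Newton) starting at V/F = 0.56:
  V/F = 0.560: g = -0.0398, g' = -0.603 → V/F = 0.494
  V/F = 0.494: g = -0.0012, g' = -0.569 → V/F = 0.492
Converged at V/F = 0.492.
Compositions from xᵢ = zᵢ/(1+V/F(Kᵢ−1)), yᵢ = Kᵢxᵢ:
  1: x = 0.238, y = 0.525
  2: x = 0.237, y = 0.284
  3: x = 0.100, y = 0.068
  4: x = 0.426, y = 0.123

y_1 = 0.525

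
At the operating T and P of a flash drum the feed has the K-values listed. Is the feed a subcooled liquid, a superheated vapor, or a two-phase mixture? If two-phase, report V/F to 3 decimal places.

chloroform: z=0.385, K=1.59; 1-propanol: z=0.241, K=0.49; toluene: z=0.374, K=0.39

subcooled liquid

ΣzᵢKᵢ = 0.876; Σzᵢ/Kᵢ = 1.693.
Since ΣzᵢKᵢ < 1 the mixture is below its bubble point — single liquid phase.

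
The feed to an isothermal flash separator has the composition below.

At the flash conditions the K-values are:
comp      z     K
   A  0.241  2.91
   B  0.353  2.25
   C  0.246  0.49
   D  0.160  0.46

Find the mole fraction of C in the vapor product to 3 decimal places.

y_C = 0.215

Newton iteration, ψ⁰ = 0.39:
  ψ = 0.390: g = 0.2944, g' = -0.713 → ψ = 0.803
  ψ = 0.803: g = 0.0368, g' = -0.603 → ψ = 0.864
  ψ = 0.864: g = -0.0005, g' = -0.621 → ψ = 0.863
Converged at ψ = 0.863.
Compositions from xᵢ = zᵢ/(1+ψ(Kᵢ−1)), yᵢ = Kᵢxᵢ:
  A: x = 0.091, y = 0.265
  B: x = 0.170, y = 0.382
  C: x = 0.440, y = 0.215
  D: x = 0.300, y = 0.138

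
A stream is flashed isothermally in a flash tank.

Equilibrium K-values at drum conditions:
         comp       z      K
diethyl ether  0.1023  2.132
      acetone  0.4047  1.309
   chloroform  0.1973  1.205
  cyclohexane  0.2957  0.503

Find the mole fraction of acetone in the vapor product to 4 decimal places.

y_acetone = 0.4464

Let β = V/F and solve Σ zᵢ(Kᵢ−1)/(1+β(Kᵢ−1)) = 0.
g(0) = ΣzᵢKᵢ − 1 = 0.1343 and g(1) = 1 − Σzᵢ/Kᵢ = -0.1088, so a root lies in (0, 1).
Newton–Raphson from β = 0.5:
  β = 0.5000: g = 0.02339, g' = -0.2186 → β = 0.6070
  β = 0.6070: g = -0.00054, g' = -0.2298 → β = 0.6047
Converged at β = 0.6046.
Compositions from xᵢ = zᵢ/(1+β(Kᵢ−1)), yᵢ = Kᵢxᵢ:
  diethyl ether: x = 0.0607, y = 0.1295
  acetone: x = 0.3410, y = 0.4464
  chloroform: x = 0.1755, y = 0.2115
  cyclohexane: x = 0.4227, y = 0.2126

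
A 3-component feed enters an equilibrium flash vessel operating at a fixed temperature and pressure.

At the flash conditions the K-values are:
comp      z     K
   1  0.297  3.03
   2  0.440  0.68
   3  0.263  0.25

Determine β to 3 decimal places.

Let β = V/F and solve Σ zᵢ(Kᵢ−1)/(1+β(Kᵢ−1)) = 0.
Check two-phase: ΣzᵢKᵢ = 1.265 > 1 and Σzᵢ/Kᵢ = 1.797 > 1, so g(0) = 0.265 > 0 and g(1) = -0.797 < 0.
Iterate (Newton) starting at β = 0.45:
  β = 0.450: g = -0.1471, g' = -0.733 → β = 0.249
  β = 0.249: g = 0.0048, g' = -0.817 → β = 0.255
Converged at β = 0.255.

β = 0.255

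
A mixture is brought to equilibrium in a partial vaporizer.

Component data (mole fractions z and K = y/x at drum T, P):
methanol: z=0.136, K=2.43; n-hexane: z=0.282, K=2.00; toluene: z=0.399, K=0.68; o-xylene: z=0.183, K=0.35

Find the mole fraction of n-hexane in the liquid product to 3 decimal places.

x_n-hexane = 0.196

Newton–Raphson from V/F = 0.42:
  V/F = 0.420: g = 0.0090, g' = -0.449 → V/F = 0.440
Converged at V/F = 0.440.
Compositions from xᵢ = zᵢ/(1+V/F(Kᵢ−1)), yᵢ = Kᵢxᵢ:
  methanol: x = 0.083, y = 0.203
  n-hexane: x = 0.196, y = 0.392
  toluene: x = 0.464, y = 0.316
  o-xylene: x = 0.256, y = 0.090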